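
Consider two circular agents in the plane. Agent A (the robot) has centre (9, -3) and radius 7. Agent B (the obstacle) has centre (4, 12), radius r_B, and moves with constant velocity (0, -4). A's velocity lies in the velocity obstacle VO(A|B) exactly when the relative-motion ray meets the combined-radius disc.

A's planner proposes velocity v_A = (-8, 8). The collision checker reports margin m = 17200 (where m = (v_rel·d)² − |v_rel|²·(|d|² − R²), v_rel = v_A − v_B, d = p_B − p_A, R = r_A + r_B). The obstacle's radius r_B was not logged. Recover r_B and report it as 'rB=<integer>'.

m = 17200
d = (-5, 15);  v_rel = (-8, 12),  |v_rel|² = 208
v_rel×d = (-8)·(15) − (12)·(-5) = -60
since m = R²·208 − (-60)²:  R² = (3600 + 17200) / 208 = 100
R = √100 = 10  ⇒  r_B = 10 − 7 = 3

rB=3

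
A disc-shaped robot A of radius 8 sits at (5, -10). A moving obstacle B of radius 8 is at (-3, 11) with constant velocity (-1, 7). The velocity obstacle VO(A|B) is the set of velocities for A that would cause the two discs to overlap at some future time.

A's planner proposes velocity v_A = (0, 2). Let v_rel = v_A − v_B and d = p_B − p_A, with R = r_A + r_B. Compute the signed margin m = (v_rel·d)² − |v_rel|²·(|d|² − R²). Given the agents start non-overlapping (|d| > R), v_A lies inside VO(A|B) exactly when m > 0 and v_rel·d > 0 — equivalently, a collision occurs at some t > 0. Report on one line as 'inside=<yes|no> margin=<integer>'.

d = (-8, 21),  |d|² = 505;  R = 8+8 = 16,  c = 505−16² = 249
v_rel = (1, -5),  |v_rel|² = 26;  v_rel·d = (1)·(-8) + (-5)·(21) = -113
26·t² + 226·t + 249 = 0  ⇒  m = (-113)² − 26·249 = 6295
m = 6295 > 0,  v_rel·d = -113 < 0  ⇒  outside

inside=no margin=6295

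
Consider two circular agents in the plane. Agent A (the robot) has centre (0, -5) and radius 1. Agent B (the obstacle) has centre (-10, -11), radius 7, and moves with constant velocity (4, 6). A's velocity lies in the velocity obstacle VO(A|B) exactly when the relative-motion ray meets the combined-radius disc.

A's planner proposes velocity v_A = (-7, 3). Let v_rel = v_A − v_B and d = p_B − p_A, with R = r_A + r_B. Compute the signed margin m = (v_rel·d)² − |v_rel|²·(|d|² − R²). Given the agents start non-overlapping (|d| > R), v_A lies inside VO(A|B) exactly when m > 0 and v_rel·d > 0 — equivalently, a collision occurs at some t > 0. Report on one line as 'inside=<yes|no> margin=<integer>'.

d = (-10, -6),  |d|² = 136;  R = 1+7 = 8,  c = 136−8² = 72
v_rel = (-11, -3),  |v_rel|² = 130;  v_rel·d = (-11)·(-10) + (-3)·(-6) = 128
130·t² − 256·t + 72 = 0  ⇒  m = 128² − 130·72 = 7024
m = 7024 > 0,  v_rel·d = 128 > 0  ⇒  inside

inside=yes margin=7024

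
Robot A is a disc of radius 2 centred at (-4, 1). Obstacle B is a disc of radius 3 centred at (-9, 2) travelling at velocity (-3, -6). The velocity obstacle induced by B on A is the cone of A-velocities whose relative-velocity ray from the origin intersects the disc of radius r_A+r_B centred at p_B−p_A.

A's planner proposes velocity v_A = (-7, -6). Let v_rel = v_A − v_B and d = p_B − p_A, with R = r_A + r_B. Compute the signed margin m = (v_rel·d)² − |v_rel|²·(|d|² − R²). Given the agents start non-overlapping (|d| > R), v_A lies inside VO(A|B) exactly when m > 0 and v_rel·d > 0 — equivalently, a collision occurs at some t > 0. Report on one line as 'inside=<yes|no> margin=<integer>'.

d = (-5, 1),  |d|² = 26;  R = 2+3 = 5,  c = 26−5² = 1
v_rel = (-4, 0),  |v_rel|² = 16;  v_rel·d = (-4)·(-5) + (0)·(1) = 20
16·t² − 40·t + 1 = 0  ⇒  m = 20² − 16·1 = 384
m = 384 > 0,  v_rel·d = 20 > 0  ⇒  inside

inside=yes margin=384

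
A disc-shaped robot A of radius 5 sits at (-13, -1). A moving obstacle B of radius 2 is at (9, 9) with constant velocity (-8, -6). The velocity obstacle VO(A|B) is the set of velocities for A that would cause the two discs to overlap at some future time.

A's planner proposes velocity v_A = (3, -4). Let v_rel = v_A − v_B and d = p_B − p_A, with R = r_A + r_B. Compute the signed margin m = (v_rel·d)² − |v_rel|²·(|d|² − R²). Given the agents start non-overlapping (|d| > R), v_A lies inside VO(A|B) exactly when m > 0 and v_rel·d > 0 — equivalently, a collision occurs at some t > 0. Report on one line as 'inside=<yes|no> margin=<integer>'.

d = (22, 10),  |d|² = 584;  R = 5+2 = 7,  c = 584−7² = 535
v_rel = (11, 2),  |v_rel|² = 125;  v_rel·d = (11)·(22) + (2)·(10) = 262
125·t² − 524·t + 535 = 0  ⇒  m = 262² − 125·535 = 1769
m = 1769 > 0,  v_rel·d = 262 > 0  ⇒  inside

inside=yes margin=1769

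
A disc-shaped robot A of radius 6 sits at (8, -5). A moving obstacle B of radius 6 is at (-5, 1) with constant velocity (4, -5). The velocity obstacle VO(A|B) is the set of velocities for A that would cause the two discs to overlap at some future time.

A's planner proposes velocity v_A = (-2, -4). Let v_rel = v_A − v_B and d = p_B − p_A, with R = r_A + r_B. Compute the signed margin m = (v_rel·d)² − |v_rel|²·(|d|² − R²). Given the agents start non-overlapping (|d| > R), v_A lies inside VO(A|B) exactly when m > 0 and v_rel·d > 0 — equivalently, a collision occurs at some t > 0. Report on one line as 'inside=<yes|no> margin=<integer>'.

d = (-13, 6),  |d|² = 205;  R = 6+6 = 12,  c = 205−12² = 61
v_rel = (-6, 1),  |v_rel|² = 37;  v_rel·d = (-6)·(-13) + (1)·(6) = 84
37·t² − 168·t + 61 = 0  ⇒  m = 84² − 37·61 = 4799
m = 4799 > 0,  v_rel·d = 84 > 0  ⇒  inside

inside=yes margin=4799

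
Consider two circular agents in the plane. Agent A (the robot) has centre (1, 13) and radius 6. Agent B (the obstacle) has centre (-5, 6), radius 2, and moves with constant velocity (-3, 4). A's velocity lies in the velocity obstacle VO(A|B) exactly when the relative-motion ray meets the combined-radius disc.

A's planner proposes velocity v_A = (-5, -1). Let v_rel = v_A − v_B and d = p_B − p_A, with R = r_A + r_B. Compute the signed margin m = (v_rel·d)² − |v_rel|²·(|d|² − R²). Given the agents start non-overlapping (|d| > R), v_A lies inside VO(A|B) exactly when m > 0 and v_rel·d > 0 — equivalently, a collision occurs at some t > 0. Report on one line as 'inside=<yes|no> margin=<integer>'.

d = (-6, -7),  |d|² = 85;  R = 6+2 = 8,  c = 85−8² = 21
v_rel = (-2, -5),  |v_rel|² = 29;  v_rel·d = (-2)·(-6) + (-5)·(-7) = 47
29·t² − 94·t + 21 = 0  ⇒  m = 47² − 29·21 = 1600
m = 1600 > 0,  v_rel·d = 47 > 0  ⇒  inside

inside=yes margin=1600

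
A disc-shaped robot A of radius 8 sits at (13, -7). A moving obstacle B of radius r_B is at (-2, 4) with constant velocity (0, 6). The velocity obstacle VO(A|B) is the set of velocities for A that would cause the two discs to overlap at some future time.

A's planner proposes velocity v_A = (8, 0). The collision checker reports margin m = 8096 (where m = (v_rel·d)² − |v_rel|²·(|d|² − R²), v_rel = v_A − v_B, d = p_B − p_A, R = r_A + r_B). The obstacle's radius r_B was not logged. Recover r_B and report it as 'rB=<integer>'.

m = 8096
d = (-15, 11);  v_rel = (8, -6),  |v_rel|² = 100
v_rel×d = (8)·(11) − (-6)·(-15) = -2
since m = R²·100 − (-2)²:  R² = (4 + 8096) / 100 = 81
R = √81 = 9  ⇒  r_B = 9 − 8 = 1

rB=1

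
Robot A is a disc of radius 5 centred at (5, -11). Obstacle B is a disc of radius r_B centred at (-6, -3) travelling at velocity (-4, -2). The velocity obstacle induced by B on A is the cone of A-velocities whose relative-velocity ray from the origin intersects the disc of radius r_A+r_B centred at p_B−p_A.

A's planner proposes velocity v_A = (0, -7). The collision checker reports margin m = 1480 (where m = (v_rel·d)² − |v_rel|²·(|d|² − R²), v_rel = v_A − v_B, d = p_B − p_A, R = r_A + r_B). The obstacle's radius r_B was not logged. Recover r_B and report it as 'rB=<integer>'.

m = 1480
d = (-11, 8);  v_rel = (4, -5),  |v_rel|² = 41
v_rel×d = (4)·(8) − (-5)·(-11) = -23
since m = R²·41 − (-23)²:  R² = (529 + 1480) / 41 = 49
R = √49 = 7  ⇒  r_B = 7 − 5 = 2

rB=2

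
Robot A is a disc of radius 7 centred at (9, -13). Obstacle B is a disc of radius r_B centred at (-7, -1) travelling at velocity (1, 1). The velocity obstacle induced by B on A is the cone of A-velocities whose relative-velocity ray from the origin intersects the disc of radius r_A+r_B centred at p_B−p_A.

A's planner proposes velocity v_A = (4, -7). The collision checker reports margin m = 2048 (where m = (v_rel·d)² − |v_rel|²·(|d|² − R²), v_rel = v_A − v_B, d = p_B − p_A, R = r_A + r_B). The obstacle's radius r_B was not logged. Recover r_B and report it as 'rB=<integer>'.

m = 2048
d = (-16, 12);  v_rel = (3, -8),  |v_rel|² = 73
v_rel×d = (3)·(12) − (-8)·(-16) = -92
since m = R²·73 − (-92)²:  R² = (8464 + 2048) / 73 = 144
R = √144 = 12  ⇒  r_B = 12 − 7 = 5

rB=5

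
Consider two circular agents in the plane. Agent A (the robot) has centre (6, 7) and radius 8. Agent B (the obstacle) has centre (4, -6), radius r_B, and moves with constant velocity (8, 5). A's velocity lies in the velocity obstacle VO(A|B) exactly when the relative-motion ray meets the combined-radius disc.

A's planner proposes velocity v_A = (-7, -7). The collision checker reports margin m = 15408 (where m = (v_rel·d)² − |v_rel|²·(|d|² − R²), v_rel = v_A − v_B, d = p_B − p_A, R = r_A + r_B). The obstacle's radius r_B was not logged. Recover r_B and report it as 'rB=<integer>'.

m = 15408
d = (-2, -13);  v_rel = (-15, -12),  |v_rel|² = 369
v_rel×d = (-15)·(-13) − (-12)·(-2) = 171
since m = R²·369 − 171²:  R² = (29241 + 15408) / 369 = 121
R = √121 = 11  ⇒  r_B = 11 − 8 = 3

rB=3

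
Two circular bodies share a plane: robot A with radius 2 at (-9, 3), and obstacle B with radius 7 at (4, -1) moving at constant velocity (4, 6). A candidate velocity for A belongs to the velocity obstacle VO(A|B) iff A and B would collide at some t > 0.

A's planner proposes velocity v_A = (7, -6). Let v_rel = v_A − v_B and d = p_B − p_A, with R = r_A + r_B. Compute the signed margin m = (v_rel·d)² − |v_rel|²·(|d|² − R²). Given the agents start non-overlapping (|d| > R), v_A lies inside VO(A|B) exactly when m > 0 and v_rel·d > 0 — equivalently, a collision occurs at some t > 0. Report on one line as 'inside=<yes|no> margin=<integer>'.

d = (13, -4),  |d|² = 185;  R = 2+7 = 9,  c = 185−9² = 104
v_rel = (3, -12),  |v_rel|² = 153;  v_rel·d = (3)·(13) + (-12)·(-4) = 87
153·t² − 174·t + 104 = 0  ⇒  m = 87² − 153·104 = -8343
m = -8343 < 0,  v_rel·d = 87 > 0  ⇒  outside

inside=no margin=-8343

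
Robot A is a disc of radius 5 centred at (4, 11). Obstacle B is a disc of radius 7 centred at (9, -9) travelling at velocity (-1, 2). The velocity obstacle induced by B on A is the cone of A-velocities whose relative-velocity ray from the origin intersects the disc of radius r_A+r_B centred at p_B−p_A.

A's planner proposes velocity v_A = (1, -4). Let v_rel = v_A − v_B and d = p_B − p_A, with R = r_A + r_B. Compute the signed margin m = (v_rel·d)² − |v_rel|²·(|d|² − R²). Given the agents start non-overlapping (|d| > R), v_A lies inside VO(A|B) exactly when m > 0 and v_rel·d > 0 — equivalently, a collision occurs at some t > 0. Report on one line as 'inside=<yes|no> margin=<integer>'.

d = (5, -20),  |d|² = 425;  R = 5+7 = 12,  c = 425−12² = 281
v_rel = (2, -6),  |v_rel|² = 40;  v_rel·d = (2)·(5) + (-6)·(-20) = 130
40·t² − 260·t + 281 = 0  ⇒  m = 130² − 40·281 = 5660
m = 5660 > 0,  v_rel·d = 130 > 0  ⇒  inside

inside=yes margin=5660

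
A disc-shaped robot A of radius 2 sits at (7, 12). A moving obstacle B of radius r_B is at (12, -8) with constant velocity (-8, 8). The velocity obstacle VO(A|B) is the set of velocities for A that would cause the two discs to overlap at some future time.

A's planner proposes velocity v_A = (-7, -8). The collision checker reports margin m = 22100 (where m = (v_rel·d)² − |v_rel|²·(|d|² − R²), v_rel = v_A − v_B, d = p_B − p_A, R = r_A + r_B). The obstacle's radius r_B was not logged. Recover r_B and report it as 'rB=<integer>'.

m = 22100
d = (5, -20);  v_rel = (1, -16),  |v_rel|² = 257
v_rel×d = (1)·(-20) − (-16)·(5) = 60
since m = R²·257 − 60²:  R² = (3600 + 22100) / 257 = 100
R = √100 = 10  ⇒  r_B = 10 − 2 = 8

rB=8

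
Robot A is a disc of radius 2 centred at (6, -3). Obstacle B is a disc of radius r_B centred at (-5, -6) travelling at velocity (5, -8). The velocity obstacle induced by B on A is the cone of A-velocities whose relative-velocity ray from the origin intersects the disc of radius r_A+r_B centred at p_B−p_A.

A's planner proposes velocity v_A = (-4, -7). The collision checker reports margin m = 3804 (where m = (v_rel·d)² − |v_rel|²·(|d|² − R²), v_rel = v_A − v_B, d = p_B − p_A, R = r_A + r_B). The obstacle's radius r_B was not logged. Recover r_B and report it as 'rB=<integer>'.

m = 3804
d = (-11, -3);  v_rel = (-9, 1),  |v_rel|² = 82
v_rel×d = (-9)·(-3) − (1)·(-11) = 38
since m = R²·82 − 38²:  R² = (1444 + 3804) / 82 = 64
R = √64 = 8  ⇒  r_B = 8 − 2 = 6

rB=6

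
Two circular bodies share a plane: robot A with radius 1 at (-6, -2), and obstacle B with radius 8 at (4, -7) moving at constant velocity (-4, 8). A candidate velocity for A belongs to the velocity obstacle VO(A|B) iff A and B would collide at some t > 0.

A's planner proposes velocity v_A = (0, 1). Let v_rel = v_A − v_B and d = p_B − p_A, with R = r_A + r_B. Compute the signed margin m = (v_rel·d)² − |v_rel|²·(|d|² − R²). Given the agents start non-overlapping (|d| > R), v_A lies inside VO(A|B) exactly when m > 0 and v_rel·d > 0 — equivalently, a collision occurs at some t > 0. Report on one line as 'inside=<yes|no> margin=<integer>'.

d = (10, -5),  |d|² = 125;  R = 1+8 = 9,  c = 125−9² = 44
v_rel = (4, -7),  |v_rel|² = 65;  v_rel·d = (4)·(10) + (-7)·(-5) = 75
65·t² − 150·t + 44 = 0  ⇒  m = 75² − 65·44 = 2765
m = 2765 > 0,  v_rel·d = 75 > 0  ⇒  inside

inside=yes margin=2765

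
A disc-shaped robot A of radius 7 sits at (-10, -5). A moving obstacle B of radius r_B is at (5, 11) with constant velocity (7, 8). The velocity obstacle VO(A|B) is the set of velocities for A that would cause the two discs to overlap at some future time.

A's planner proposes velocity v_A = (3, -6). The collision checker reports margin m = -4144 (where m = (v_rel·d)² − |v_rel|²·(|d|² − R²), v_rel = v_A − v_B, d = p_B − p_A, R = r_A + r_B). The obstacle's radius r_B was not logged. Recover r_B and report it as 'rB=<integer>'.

m = -4144
d = (15, 16);  v_rel = (-4, -14),  |v_rel|² = 212
v_rel×d = (-4)·(16) − (-14)·(15) = 146
since m = R²·212 − 146²:  R² = (21316 + -4144) / 212 = 81
R = √81 = 9  ⇒  r_B = 9 − 7 = 2

rB=2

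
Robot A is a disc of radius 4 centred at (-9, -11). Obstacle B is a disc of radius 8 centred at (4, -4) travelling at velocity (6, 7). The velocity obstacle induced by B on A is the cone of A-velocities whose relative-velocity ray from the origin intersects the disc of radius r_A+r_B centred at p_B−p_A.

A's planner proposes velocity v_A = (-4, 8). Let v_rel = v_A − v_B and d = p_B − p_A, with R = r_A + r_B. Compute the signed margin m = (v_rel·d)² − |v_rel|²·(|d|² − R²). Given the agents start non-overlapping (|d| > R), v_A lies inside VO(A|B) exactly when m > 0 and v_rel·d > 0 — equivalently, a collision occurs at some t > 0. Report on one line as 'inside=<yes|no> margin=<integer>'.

d = (13, 7),  |d|² = 218;  R = 4+8 = 12,  c = 218−12² = 74
v_rel = (-10, 1),  |v_rel|² = 101;  v_rel·d = (-10)·(13) + (1)·(7) = -123
101·t² + 246·t + 74 = 0  ⇒  m = (-123)² − 101·74 = 7655
m = 7655 > 0,  v_rel·d = -123 < 0  ⇒  outside

inside=no margin=7655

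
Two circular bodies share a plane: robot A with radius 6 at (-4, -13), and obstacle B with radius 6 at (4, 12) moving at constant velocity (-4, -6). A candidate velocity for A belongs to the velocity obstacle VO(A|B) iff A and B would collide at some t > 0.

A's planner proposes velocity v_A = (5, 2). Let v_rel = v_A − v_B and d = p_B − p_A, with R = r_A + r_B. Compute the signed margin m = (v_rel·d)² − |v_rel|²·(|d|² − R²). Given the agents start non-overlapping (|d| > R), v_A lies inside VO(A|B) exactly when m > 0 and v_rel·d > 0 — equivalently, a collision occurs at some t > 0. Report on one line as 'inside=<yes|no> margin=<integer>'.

d = (8, 25),  |d|² = 689;  R = 6+6 = 12,  c = 689−12² = 545
v_rel = (9, 8),  |v_rel|² = 145;  v_rel·d = (9)·(8) + (8)·(25) = 272
145·t² − 544·t + 545 = 0  ⇒  m = 272² − 145·545 = -5041
m = -5041 < 0,  v_rel·d = 272 > 0  ⇒  outside

inside=no margin=-5041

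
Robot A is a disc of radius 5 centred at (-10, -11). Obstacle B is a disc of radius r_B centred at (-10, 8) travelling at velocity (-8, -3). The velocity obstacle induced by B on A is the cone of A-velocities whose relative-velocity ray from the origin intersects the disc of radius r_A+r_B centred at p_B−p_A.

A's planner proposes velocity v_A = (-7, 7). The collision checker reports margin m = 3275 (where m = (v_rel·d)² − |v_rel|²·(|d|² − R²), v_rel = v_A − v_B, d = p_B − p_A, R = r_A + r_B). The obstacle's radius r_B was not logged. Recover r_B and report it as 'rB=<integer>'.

m = 3275
d = (0, 19);  v_rel = (1, 10),  |v_rel|² = 101
v_rel×d = (1)·(19) − (10)·(0) = 19
since m = R²·101 − 19²:  R² = (361 + 3275) / 101 = 36
R = √36 = 6  ⇒  r_B = 6 − 5 = 1

rB=1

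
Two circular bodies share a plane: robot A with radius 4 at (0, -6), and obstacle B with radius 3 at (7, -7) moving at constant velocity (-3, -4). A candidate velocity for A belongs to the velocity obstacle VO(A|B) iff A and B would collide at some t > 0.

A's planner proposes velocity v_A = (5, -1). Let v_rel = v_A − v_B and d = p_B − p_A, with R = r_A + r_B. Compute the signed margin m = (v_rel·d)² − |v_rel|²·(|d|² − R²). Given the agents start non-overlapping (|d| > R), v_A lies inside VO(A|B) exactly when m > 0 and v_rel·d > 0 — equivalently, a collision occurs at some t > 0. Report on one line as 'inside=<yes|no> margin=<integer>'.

d = (7, -1),  |d|² = 50;  R = 4+3 = 7,  c = 50−7² = 1
v_rel = (8, 3),  |v_rel|² = 73;  v_rel·d = (8)·(7) + (3)·(-1) = 53
73·t² − 106·t + 1 = 0  ⇒  m = 53² − 73·1 = 2736
m = 2736 > 0,  v_rel·d = 53 > 0  ⇒  inside

inside=yes margin=2736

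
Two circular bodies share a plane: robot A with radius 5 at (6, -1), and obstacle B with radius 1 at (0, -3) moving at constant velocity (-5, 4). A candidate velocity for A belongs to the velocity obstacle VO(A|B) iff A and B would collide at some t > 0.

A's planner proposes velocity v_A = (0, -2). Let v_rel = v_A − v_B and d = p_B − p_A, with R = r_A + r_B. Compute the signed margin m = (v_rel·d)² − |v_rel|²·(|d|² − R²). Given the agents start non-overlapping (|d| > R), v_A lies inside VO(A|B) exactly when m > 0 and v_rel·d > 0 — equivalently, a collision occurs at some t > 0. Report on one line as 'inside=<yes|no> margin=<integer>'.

d = (-6, -2),  |d|² = 40;  R = 5+1 = 6,  c = 40−6² = 4
v_rel = (5, -6),  |v_rel|² = 61;  v_rel·d = (5)·(-6) + (-6)·(-2) = -18
61·t² + 36·t + 4 = 0  ⇒  m = (-18)² − 61·4 = 80
m = 80 > 0,  v_rel·d = -18 < 0  ⇒  outside

inside=no margin=80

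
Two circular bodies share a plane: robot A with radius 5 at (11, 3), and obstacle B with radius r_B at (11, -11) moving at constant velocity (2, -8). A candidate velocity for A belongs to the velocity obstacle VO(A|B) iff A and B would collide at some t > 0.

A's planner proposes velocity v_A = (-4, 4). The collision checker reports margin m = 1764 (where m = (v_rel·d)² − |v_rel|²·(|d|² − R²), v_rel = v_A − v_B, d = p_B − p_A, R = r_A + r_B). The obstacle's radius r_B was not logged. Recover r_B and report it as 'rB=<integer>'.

m = 1764
d = (0, -14);  v_rel = (-6, 12),  |v_rel|² = 180
v_rel×d = (-6)·(-14) − (12)·(0) = 84
since m = R²·180 − 84²:  R² = (7056 + 1764) / 180 = 49
R = √49 = 7  ⇒  r_B = 7 − 5 = 2

rB=2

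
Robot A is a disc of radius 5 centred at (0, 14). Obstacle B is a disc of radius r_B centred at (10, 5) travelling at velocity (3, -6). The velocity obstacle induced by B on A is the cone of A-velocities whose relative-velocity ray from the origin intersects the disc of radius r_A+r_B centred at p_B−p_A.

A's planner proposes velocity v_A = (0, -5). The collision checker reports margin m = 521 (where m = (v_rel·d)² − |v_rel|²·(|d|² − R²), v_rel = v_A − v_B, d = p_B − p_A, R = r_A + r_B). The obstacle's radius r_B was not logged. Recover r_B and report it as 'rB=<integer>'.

m = 521
d = (10, -9);  v_rel = (-3, 1),  |v_rel|² = 10
v_rel×d = (-3)·(-9) − (1)·(10) = 17
since m = R²·10 − 17²:  R² = (289 + 521) / 10 = 81
R = √81 = 9  ⇒  r_B = 9 − 5 = 4

rB=4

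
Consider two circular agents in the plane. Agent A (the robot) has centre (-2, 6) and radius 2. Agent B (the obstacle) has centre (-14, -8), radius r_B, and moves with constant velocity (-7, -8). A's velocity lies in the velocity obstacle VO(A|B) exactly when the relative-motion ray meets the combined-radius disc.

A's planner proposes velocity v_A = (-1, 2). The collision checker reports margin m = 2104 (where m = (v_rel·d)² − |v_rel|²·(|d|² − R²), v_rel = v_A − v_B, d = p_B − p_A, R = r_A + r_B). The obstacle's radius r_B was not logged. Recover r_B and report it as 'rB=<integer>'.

m = 2104
d = (-12, -14);  v_rel = (6, 10),  |v_rel|² = 136
v_rel×d = (6)·(-14) − (10)·(-12) = 36
since m = R²·136 − 36²:  R² = (1296 + 2104) / 136 = 25
R = √25 = 5  ⇒  r_B = 5 − 2 = 3

rB=3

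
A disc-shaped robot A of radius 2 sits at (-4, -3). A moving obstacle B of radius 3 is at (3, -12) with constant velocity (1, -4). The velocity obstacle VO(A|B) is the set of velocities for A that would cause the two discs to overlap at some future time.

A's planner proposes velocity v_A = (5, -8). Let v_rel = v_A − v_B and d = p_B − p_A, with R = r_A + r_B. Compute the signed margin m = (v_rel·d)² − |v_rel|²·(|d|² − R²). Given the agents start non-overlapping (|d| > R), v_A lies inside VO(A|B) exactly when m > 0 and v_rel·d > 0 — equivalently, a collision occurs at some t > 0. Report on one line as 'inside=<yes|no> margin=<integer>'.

d = (7, -9),  |d|² = 130;  R = 2+3 = 5,  c = 130−5² = 105
v_rel = (4, -4),  |v_rel|² = 32;  v_rel·d = (4)·(7) + (-4)·(-9) = 64
32·t² − 128·t + 105 = 0  ⇒  m = 64² − 32·105 = 736
m = 736 > 0,  v_rel·d = 64 > 0  ⇒  inside

inside=yes margin=736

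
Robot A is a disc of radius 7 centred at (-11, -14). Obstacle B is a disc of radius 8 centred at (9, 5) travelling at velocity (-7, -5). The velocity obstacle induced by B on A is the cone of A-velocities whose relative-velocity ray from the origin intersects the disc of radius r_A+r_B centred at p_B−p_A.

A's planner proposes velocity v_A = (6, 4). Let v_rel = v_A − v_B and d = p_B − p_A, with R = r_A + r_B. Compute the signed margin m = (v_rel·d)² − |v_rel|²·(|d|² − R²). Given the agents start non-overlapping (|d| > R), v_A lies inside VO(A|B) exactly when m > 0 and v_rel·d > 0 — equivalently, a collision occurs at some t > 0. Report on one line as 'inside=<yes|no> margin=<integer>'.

d = (20, 19),  |d|² = 761;  R = 7+8 = 15,  c = 761−15² = 536
v_rel = (13, 9),  |v_rel|² = 250;  v_rel·d = (13)·(20) + (9)·(19) = 431
250·t² − 862·t + 536 = 0  ⇒  m = 431² − 250·536 = 51761
m = 51761 > 0,  v_rel·d = 431 > 0  ⇒  inside

inside=yes margin=51761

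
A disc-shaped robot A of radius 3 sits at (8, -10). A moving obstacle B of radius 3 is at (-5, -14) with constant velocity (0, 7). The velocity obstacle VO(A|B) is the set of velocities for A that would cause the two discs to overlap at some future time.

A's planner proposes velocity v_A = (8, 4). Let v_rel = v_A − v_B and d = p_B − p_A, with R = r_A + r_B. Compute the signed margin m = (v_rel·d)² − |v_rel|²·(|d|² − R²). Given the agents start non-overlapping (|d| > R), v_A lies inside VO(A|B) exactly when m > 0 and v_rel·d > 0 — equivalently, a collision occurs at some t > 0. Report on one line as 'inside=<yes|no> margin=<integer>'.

d = (-13, -4),  |d|² = 185;  R = 3+3 = 6,  c = 185−6² = 149
v_rel = (8, -3),  |v_rel|² = 73;  v_rel·d = (8)·(-13) + (-3)·(-4) = -92
73·t² + 184·t + 149 = 0  ⇒  m = (-92)² − 73·149 = -2413
m = -2413 < 0,  v_rel·d = -92 < 0  ⇒  outside

inside=no margin=-2413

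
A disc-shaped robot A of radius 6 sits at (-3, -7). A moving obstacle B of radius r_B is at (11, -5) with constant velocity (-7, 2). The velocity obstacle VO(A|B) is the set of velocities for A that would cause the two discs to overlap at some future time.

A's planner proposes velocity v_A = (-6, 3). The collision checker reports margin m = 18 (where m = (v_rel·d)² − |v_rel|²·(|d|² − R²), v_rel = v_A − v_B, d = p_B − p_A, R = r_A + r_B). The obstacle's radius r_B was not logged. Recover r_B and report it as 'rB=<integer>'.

m = 18
d = (14, 2);  v_rel = (1, 1),  |v_rel|² = 2
v_rel×d = (1)·(2) − (1)·(14) = -12
since m = R²·2 − (-12)²:  R² = (144 + 18) / 2 = 81
R = √81 = 9  ⇒  r_B = 9 − 6 = 3

rB=3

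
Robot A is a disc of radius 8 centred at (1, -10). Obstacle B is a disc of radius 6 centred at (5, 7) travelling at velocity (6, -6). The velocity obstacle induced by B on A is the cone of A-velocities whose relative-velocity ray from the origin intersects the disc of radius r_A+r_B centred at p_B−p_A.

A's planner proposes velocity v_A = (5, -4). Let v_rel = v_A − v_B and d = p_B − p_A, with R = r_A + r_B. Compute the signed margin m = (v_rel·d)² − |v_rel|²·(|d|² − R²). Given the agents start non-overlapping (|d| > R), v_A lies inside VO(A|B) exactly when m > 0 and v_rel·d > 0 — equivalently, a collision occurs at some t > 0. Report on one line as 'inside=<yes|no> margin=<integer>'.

d = (4, 17),  |d|² = 305;  R = 8+6 = 14,  c = 305−14² = 109
v_rel = (-1, 2),  |v_rel|² = 5;  v_rel·d = (-1)·(4) + (2)·(17) = 30
5·t² − 60·t + 109 = 0  ⇒  m = 30² − 5·109 = 355
m = 355 > 0,  v_rel·d = 30 > 0  ⇒  inside

inside=yes margin=355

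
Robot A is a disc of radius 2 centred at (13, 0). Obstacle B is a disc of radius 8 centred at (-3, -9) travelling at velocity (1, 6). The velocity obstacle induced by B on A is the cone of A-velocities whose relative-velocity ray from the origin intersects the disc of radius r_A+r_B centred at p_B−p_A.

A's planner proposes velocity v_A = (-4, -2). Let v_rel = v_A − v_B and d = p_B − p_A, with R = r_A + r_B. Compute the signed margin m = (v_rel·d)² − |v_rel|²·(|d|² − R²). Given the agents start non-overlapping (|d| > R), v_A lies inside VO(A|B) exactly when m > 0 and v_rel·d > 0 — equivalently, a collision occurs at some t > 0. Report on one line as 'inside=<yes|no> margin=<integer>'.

d = (-16, -9),  |d|² = 337;  R = 2+8 = 10,  c = 337−10² = 237
v_rel = (-5, -8),  |v_rel|² = 89;  v_rel·d = (-5)·(-16) + (-8)·(-9) = 152
89·t² − 304·t + 237 = 0  ⇒  m = 152² − 89·237 = 2011
m = 2011 > 0,  v_rel·d = 152 > 0  ⇒  inside

inside=yes margin=2011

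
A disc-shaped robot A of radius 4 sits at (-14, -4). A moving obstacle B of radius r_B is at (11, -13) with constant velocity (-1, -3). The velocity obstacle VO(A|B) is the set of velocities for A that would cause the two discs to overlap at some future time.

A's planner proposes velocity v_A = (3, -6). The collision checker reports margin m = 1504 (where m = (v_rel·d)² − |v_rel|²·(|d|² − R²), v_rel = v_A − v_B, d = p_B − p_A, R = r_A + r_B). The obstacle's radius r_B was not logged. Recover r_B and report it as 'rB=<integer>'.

m = 1504
d = (25, -9);  v_rel = (4, -3),  |v_rel|² = 25
v_rel×d = (4)·(-9) − (-3)·(25) = 39
since m = R²·25 − 39²:  R² = (1521 + 1504) / 25 = 121
R = √121 = 11  ⇒  r_B = 11 − 4 = 7

rB=7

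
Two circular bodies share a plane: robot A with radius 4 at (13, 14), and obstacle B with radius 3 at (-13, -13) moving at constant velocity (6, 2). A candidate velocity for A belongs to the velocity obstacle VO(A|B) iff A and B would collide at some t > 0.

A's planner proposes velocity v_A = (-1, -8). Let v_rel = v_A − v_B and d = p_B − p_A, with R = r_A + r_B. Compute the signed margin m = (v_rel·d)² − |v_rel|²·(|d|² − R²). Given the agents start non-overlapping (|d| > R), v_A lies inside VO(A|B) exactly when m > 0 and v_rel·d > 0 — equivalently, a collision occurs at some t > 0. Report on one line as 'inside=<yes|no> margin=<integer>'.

d = (-26, -27),  |d|² = 1405;  R = 4+3 = 7,  c = 1405−7² = 1356
v_rel = (-7, -10),  |v_rel|² = 149;  v_rel·d = (-7)·(-26) + (-10)·(-27) = 452
149·t² − 904·t + 1356 = 0  ⇒  m = 452² − 149·1356 = 2260
m = 2260 > 0,  v_rel·d = 452 > 0  ⇒  inside

inside=yes margin=2260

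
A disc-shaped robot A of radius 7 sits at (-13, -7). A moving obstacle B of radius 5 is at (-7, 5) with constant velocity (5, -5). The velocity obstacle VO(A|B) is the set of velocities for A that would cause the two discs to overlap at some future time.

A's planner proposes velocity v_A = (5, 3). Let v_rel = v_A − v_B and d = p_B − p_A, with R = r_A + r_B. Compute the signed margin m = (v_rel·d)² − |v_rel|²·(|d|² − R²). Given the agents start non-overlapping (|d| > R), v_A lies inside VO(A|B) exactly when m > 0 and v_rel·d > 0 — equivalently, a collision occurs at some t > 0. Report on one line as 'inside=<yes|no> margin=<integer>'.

d = (6, 12),  |d|² = 180;  R = 7+5 = 12,  c = 180−12² = 36
v_rel = (0, 8),  |v_rel|² = 64;  v_rel·d = (0)·(6) + (8)·(12) = 96
64·t² − 192·t + 36 = 0  ⇒  m = 96² − 64·36 = 6912
m = 6912 > 0,  v_rel·d = 96 > 0  ⇒  inside

inside=yes margin=6912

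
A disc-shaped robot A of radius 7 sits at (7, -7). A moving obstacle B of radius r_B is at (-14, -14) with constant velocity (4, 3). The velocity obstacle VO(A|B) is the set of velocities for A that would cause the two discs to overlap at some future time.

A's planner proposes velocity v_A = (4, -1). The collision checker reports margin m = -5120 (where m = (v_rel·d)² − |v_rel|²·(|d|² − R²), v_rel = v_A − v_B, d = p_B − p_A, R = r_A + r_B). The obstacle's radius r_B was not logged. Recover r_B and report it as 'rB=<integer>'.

m = -5120
d = (-21, -7);  v_rel = (0, -4),  |v_rel|² = 16
v_rel×d = (0)·(-7) − (-4)·(-21) = -84
since m = R²·16 − (-84)²:  R² = (7056 + -5120) / 16 = 121
R = √121 = 11  ⇒  r_B = 11 − 7 = 4

rB=4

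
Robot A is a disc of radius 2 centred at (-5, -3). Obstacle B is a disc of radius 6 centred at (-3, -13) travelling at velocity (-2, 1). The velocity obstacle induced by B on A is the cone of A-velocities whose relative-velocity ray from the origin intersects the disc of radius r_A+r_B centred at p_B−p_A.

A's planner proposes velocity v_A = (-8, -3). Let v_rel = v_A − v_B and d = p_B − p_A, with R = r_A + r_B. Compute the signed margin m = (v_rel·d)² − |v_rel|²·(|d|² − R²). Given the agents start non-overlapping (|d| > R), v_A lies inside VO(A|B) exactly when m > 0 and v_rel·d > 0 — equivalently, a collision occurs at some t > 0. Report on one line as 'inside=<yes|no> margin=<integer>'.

d = (2, -10),  |d|² = 104;  R = 2+6 = 8,  c = 104−8² = 40
v_rel = (-6, -4),  |v_rel|² = 52;  v_rel·d = (-6)·(2) + (-4)·(-10) = 28
52·t² − 56·t + 40 = 0  ⇒  m = 28² − 52·40 = -1296
m = -1296 < 0,  v_rel·d = 28 > 0  ⇒  outside

inside=no margin=-1296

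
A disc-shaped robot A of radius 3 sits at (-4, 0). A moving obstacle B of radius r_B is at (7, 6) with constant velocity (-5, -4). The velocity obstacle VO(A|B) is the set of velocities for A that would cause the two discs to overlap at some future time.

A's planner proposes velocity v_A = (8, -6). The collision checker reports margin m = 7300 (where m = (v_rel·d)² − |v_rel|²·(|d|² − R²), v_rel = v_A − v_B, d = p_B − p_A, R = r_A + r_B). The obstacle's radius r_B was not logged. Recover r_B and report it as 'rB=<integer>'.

m = 7300
d = (11, 6);  v_rel = (13, -2),  |v_rel|² = 173
v_rel×d = (13)·(6) − (-2)·(11) = 100
since m = R²·173 − 100²:  R² = (10000 + 7300) / 173 = 100
R = √100 = 10  ⇒  r_B = 10 − 3 = 7

rB=7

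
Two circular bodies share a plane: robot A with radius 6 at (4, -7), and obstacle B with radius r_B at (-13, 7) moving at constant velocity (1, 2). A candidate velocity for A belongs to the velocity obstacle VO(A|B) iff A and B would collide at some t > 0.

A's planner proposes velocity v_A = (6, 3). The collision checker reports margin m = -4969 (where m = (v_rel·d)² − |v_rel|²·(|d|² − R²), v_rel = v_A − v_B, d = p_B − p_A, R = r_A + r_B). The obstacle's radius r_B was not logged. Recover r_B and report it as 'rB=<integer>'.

m = -4969
d = (-17, 14);  v_rel = (5, 1),  |v_rel|² = 26
v_rel×d = (5)·(14) − (1)·(-17) = 87
since m = R²·26 − 87²:  R² = (7569 + -4969) / 26 = 100
R = √100 = 10  ⇒  r_B = 10 − 6 = 4

rB=4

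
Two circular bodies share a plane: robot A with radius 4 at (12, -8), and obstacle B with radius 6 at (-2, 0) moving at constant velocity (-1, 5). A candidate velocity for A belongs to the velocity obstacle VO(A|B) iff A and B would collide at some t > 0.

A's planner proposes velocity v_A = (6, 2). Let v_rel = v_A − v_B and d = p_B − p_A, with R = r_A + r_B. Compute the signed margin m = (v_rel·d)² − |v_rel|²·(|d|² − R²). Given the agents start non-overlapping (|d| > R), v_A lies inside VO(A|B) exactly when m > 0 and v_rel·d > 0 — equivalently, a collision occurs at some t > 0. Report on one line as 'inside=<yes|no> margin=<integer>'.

d = (-14, 8),  |d|² = 260;  R = 4+6 = 10,  c = 260−10² = 160
v_rel = (7, -3),  |v_rel|² = 58;  v_rel·d = (7)·(-14) + (-3)·(8) = -122
58·t² + 244·t + 160 = 0  ⇒  m = (-122)² − 58·160 = 5604
m = 5604 > 0,  v_rel·d = -122 < 0  ⇒  outside

inside=no margin=5604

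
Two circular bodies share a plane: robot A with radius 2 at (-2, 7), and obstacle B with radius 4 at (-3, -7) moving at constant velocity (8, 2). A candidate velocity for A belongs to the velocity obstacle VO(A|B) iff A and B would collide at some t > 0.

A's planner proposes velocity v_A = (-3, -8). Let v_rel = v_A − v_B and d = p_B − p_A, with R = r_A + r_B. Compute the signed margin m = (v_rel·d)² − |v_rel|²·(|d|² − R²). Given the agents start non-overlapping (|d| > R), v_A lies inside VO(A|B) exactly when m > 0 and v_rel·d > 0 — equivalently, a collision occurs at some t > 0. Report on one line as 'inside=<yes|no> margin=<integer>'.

d = (-1, -14),  |d|² = 197;  R = 2+4 = 6,  c = 197−6² = 161
v_rel = (-11, -10),  |v_rel|² = 221;  v_rel·d = (-11)·(-1) + (-10)·(-14) = 151
221·t² − 302·t + 161 = 0  ⇒  m = 151² − 221·161 = -12780
m = -12780 < 0,  v_rel·d = 151 > 0  ⇒  outside

inside=no margin=-12780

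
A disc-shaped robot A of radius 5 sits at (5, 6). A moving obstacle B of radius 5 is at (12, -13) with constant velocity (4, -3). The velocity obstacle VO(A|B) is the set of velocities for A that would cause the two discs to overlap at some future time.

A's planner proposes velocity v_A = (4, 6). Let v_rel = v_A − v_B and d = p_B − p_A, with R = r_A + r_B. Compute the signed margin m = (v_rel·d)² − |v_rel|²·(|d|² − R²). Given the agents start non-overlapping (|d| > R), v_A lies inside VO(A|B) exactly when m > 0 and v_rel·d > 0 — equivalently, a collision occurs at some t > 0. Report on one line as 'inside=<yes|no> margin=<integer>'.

d = (7, -19),  |d|² = 410;  R = 5+5 = 10,  c = 410−10² = 310
v_rel = (0, 9),  |v_rel|² = 81;  v_rel·d = (0)·(7) + (9)·(-19) = -171
81·t² + 342·t + 310 = 0  ⇒  m = (-171)² − 81·310 = 4131
m = 4131 > 0,  v_rel·d = -171 < 0  ⇒  outside

inside=no margin=4131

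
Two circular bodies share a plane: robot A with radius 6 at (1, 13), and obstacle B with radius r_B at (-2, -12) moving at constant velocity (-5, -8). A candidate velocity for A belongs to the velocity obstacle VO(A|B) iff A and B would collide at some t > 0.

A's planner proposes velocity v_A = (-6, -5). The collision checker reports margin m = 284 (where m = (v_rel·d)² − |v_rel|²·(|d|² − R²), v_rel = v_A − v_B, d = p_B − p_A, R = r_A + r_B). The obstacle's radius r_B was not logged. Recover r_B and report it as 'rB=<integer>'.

m = 284
d = (-3, -25);  v_rel = (-1, 3),  |v_rel|² = 10
v_rel×d = (-1)·(-25) − (3)·(-3) = 34
since m = R²·10 − 34²:  R² = (1156 + 284) / 10 = 144
R = √144 = 12  ⇒  r_B = 12 − 6 = 6

rB=6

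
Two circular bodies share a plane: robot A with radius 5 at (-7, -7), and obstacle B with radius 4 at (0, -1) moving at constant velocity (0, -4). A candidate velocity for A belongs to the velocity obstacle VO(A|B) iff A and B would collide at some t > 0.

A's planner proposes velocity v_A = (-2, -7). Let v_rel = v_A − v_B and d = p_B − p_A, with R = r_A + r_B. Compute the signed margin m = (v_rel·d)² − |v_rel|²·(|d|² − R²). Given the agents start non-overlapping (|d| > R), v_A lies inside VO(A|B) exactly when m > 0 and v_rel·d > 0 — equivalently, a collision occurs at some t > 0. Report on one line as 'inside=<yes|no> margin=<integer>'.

d = (7, 6),  |d|² = 85;  R = 5+4 = 9,  c = 85−9² = 4
v_rel = (-2, -3),  |v_rel|² = 13;  v_rel·d = (-2)·(7) + (-3)·(6) = -32
13·t² + 64·t + 4 = 0  ⇒  m = (-32)² − 13·4 = 972
m = 972 > 0,  v_rel·d = -32 < 0  ⇒  outside

inside=no margin=972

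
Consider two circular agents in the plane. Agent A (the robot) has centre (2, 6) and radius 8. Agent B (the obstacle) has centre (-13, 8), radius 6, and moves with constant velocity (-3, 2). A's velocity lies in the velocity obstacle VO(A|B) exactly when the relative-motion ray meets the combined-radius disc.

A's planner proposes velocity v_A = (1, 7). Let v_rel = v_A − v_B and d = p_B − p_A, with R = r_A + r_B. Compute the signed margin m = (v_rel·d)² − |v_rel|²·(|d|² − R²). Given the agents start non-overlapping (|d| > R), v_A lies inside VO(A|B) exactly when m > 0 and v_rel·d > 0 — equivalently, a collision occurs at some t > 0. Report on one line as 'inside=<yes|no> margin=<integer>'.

d = (-15, 2),  |d|² = 229;  R = 8+6 = 14,  c = 229−14² = 33
v_rel = (4, 5),  |v_rel|² = 41;  v_rel·d = (4)·(-15) + (5)·(2) = -50
41·t² + 100·t + 33 = 0  ⇒  m = (-50)² − 41·33 = 1147
m = 1147 > 0,  v_rel·d = -50 < 0  ⇒  outside

inside=no margin=1147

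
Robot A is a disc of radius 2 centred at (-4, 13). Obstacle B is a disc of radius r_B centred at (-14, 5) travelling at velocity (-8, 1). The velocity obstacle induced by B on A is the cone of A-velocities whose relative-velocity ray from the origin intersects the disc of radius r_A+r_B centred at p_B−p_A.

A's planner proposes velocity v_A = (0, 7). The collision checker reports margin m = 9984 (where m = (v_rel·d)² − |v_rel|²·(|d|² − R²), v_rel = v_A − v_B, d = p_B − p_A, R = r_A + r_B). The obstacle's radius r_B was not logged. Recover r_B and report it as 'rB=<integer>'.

m = 9984
d = (-10, -8);  v_rel = (8, 6),  |v_rel|² = 100
v_rel×d = (8)·(-8) − (6)·(-10) = -4
since m = R²·100 − (-4)²:  R² = (16 + 9984) / 100 = 100
R = √100 = 10  ⇒  r_B = 10 − 2 = 8

rB=8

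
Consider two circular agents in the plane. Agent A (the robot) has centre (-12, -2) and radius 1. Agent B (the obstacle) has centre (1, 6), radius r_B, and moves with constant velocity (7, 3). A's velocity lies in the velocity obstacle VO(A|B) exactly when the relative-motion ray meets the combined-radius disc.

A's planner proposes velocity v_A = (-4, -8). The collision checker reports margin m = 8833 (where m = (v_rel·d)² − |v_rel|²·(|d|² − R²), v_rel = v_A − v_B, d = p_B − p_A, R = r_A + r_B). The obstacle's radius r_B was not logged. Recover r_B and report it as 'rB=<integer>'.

m = 8833
d = (13, 8);  v_rel = (-11, -11),  |v_rel|² = 242
v_rel×d = (-11)·(8) − (-11)·(13) = 55
since m = R²·242 − 55²:  R² = (3025 + 8833) / 242 = 49
R = √49 = 7  ⇒  r_B = 7 − 1 = 6

rB=6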